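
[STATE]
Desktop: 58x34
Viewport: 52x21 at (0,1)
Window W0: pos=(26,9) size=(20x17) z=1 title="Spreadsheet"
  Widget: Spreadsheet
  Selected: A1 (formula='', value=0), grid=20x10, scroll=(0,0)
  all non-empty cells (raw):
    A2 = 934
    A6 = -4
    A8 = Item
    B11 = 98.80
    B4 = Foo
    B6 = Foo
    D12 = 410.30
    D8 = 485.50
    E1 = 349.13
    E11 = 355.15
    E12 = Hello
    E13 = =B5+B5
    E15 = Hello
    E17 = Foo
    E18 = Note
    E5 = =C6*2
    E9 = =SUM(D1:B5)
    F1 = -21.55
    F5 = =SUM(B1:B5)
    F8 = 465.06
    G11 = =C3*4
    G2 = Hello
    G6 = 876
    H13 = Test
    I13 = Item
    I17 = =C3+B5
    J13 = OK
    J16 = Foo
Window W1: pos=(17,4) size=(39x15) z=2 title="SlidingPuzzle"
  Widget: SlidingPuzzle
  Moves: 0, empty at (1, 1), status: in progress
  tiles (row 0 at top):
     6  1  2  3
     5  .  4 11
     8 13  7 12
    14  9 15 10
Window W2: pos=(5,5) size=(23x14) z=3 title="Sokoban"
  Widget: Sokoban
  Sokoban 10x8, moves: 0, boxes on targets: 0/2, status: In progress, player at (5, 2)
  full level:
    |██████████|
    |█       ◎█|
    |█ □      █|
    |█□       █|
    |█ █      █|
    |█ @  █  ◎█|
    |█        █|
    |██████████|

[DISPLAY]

                                                    
                                                    
                                                    
                 ┏━━━━━━━━━━━━━━━━━━━━━━━━━━━━━━━━━━
     ┏━━━━━━━━━━━━━━━━━━━━━┓zzle                    
     ┃ Sokoban             ┃────────────────────────
     ┠─────────────────────┨┬────┬────┐             
     ┃██████████           ┃│  2 │  3 │             
     ┃█       ◎█           ┃┼────┼────┤             
     ┃█ □      █           ┃│  4 │ 11 │             
     ┃█□       █           ┃┼────┼────┤             
     ┃█ █      █           ┃│  7 │ 12 │             
     ┃█ @  █  ◎█           ┃┼────┼────┤             
     ┃█        █           ┃│ 15 │ 10 │             
     ┃██████████           ┃┴────┴────┘             
     ┃Moves: 0  0/2        ┃                        
     ┃                     ┃                        
     ┗━━━━━━━━━━━━━━━━━━━━━┛━━━━━━━━━━━━━━━━━━━━━━━━
                          ┃  5        0      ┃      
                          ┃  6       -4Foo   ┃      
                          ┃  7        0      ┃      


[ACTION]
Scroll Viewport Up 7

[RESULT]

                                                    
                                                    
                                                    
                                                    
                 ┏━━━━━━━━━━━━━━━━━━━━━━━━━━━━━━━━━━
     ┏━━━━━━━━━━━━━━━━━━━━━┓zzle                    
     ┃ Sokoban             ┃────────────────────────
     ┠─────────────────────┨┬────┬────┐             
     ┃██████████           ┃│  2 │  3 │             
     ┃█       ◎█           ┃┼────┼────┤             
     ┃█ □      █           ┃│  4 │ 11 │             
     ┃█□       █           ┃┼────┼────┤             
     ┃█ █      █           ┃│  7 │ 12 │             
     ┃█ @  █  ◎█           ┃┼────┼────┤             
     ┃█        █           ┃│ 15 │ 10 │             
     ┃██████████           ┃┴────┴────┘             
     ┃Moves: 0  0/2        ┃                        
     ┃                     ┃                        
     ┗━━━━━━━━━━━━━━━━━━━━━┛━━━━━━━━━━━━━━━━━━━━━━━━
                          ┃  5        0      ┃      
                          ┃  6       -4Foo   ┃      


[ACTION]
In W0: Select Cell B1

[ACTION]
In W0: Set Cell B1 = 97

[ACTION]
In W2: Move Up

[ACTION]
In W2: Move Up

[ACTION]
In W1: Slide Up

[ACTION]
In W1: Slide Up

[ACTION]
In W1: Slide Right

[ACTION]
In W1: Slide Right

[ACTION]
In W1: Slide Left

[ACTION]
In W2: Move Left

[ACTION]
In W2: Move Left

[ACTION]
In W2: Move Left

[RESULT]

                                                    
                                                    
                                                    
                                                    
                 ┏━━━━━━━━━━━━━━━━━━━━━━━━━━━━━━━━━━
     ┏━━━━━━━━━━━━━━━━━━━━━┓zzle                    
     ┃ Sokoban             ┃────────────────────────
     ┠─────────────────────┨┬────┬────┐             
     ┃██████████           ┃│  2 │  3 │             
     ┃█       ◎█           ┃┼────┼────┤             
     ┃█ □      █           ┃│  4 │ 11 │             
     ┃█□       █           ┃┼────┼────┤             
     ┃█ █      █           ┃│  7 │ 12 │             
     ┃█@   █  ◎█           ┃┼────┼────┤             
     ┃█        █           ┃│ 15 │ 10 │             
     ┃██████████           ┃┴────┴────┘             
     ┃Moves: 1  0/2        ┃                        
     ┃                     ┃                        
     ┗━━━━━━━━━━━━━━━━━━━━━┛━━━━━━━━━━━━━━━━━━━━━━━━
                          ┃  5        0      ┃      
                          ┃  6       -4Foo   ┃      


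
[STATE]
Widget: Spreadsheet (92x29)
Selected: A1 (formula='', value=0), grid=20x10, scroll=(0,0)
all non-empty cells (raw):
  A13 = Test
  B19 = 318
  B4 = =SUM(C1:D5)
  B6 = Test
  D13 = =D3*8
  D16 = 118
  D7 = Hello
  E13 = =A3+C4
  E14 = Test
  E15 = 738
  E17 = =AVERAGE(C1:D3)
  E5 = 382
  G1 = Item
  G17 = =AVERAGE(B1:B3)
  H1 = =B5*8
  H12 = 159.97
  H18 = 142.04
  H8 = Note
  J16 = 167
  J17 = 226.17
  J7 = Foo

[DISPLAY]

A1:                                                                                         
       A       B       C       D       E       F       G       H       I       J            
--------------------------------------------------------------------------------------------
  1      [0]       0       0       0       0       0Item           0       0       0        
  2        0       0       0       0       0       0       0       0       0       0        
  3        0       0       0       0       0       0       0       0       0       0        
  4        0       0       0       0       0       0       0       0       0       0        
  5        0       0       0       0     382       0       0       0       0       0        
  6        0Test           0       0       0       0       0       0       0       0        
  7        0       0       0Hello          0       0       0       0       0Foo             
  8        0       0       0       0       0       0       0Note           0       0        
  9        0       0       0       0       0       0       0       0       0       0        
 10        0       0       0       0       0       0       0       0       0       0        
 11        0       0       0       0       0       0       0       0       0       0        
 12        0       0       0       0       0       0       0  159.97       0       0        
 13 Test           0       0       0       0       0       0       0       0       0        
 14        0       0       0       0Test           0       0       0       0       0        
 15        0       0       0       0     738       0       0       0       0       0        
 16        0       0       0     118       0       0       0       0       0     167        
 17        0       0       0       0       0       0       0       0       0  226.17        
 18        0       0       0       0       0       0       0  142.04       0       0        
 19        0     318       0       0       0       0       0       0       0       0        
 20        0       0       0       0       0       0       0       0       0       0        
                                                                                            
                                                                                            
                                                                                            
                                                                                            
                                                                                            
                                                                                            


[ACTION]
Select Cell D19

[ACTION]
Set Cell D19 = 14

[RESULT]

D19: 14                                                                                     
       A       B       C       D       E       F       G       H       I       J            
--------------------------------------------------------------------------------------------
  1        0       0       0       0       0       0Item           0       0       0        
  2        0       0       0       0       0       0       0       0       0       0        
  3        0       0       0       0       0       0       0       0       0       0        
  4        0       0       0       0       0       0       0       0       0       0        
  5        0       0       0       0     382       0       0       0       0       0        
  6        0Test           0       0       0       0       0       0       0       0        
  7        0       0       0Hello          0       0       0       0       0Foo             
  8        0       0       0       0       0       0       0Note           0       0        
  9        0       0       0       0       0       0       0       0       0       0        
 10        0       0       0       0       0       0       0       0       0       0        
 11        0       0       0       0       0       0       0       0       0       0        
 12        0       0       0       0       0       0       0  159.97       0       0        
 13 Test           0       0       0       0       0       0       0       0       0        
 14        0       0       0       0Test           0       0       0       0       0        
 15        0       0       0       0     738       0       0       0       0       0        
 16        0       0       0     118       0       0       0       0       0     167        
 17        0       0       0       0       0       0       0       0       0  226.17        
 18        0       0       0       0       0       0       0  142.04       0       0        
 19        0     318       0    [14]       0       0       0       0       0       0        
 20        0       0       0       0       0       0       0       0       0       0        
                                                                                            
                                                                                            
                                                                                            
                                                                                            
                                                                                            
                                                                                            


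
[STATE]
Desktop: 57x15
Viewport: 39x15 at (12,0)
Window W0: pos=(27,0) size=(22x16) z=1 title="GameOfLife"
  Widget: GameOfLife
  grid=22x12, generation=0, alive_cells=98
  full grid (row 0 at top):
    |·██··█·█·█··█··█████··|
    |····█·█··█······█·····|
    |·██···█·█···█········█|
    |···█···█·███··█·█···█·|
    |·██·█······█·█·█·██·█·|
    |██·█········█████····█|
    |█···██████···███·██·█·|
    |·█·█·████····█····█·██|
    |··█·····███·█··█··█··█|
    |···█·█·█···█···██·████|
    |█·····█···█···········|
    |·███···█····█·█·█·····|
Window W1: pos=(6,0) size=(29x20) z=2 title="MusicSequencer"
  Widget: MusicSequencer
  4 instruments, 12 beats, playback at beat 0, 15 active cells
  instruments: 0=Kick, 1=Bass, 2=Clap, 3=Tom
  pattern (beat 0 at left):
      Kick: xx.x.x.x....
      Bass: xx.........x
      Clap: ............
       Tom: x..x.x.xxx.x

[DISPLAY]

━━━━━━━━━━━━━━━━━━━━━━┓━━━━━━━━━━━━━┓  
cSequencer            ┃Life         ┃  
──────────────────────┨─────────────┨  
▼12345678901          ┃             ┃  
██·█·█·█····          ┃·█··█··█████·┃  
██·········█          ┃·█······█····┃  
············          ┃█···█········┃  
█··█·█·███·█          ┃·███··█·█···█┃  
                      ┃···█·█·█·██·█┃  
                      ┃····█████····┃  
                      ┃██···███·██·█┃  
                      ┃█····█····█·█┃  
                      ┃███·█··█··█··┃  
                      ┃···█···██·███┃  
                      ┃··█··········┃  


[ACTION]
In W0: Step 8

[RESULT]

━━━━━━━━━━━━━━━━━━━━━━┓━━━━━━━━━━━━━┓  
cSequencer            ┃Life         ┃  
──────────────────────┨─────────────┨  
▼12345678901          ┃             ┃  
██·█·█·█····          ┃······█·█·█··┃  
██·········█          ┃·····█·███·█·┃  
············          ┃······█··██··┃  
█··█·█·███·█          ┃·····█·███···┃  
                      ┃███···████···┃  
                      ┃·██·███······┃  
                      ┃·············┃  
                      ┃██···········┃  
                      ┃██···········┃  
                      ┃·█···········┃  
                      ┃██···········┃  


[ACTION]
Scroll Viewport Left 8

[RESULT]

  ┏━━━━━━━━━━━━━━━━━━━━━━━━━━━┓━━━━━━━━
  ┃ MusicSequencer            ┃Life    
  ┠───────────────────────────┨────────
  ┃     ▼12345678901          ┃        
  ┃ Kick██·█·█·█····          ┃······█·
  ┃ Bass██·········█          ┃·····█·█
  ┃ Clap············          ┃······█·
  ┃  Tom█··█·█·███·█          ┃·····█·█
  ┃                           ┃███···██
  ┃                           ┃·██·███·
  ┃                           ┃········
  ┃                           ┃██······
  ┃                           ┃██······
  ┃                           ┃·█······
  ┃                           ┃██······


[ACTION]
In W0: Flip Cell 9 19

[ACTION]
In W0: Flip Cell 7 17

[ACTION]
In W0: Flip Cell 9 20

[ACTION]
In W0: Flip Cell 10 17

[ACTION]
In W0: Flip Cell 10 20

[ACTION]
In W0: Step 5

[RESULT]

  ┏━━━━━━━━━━━━━━━━━━━━━━━━━━━┓━━━━━━━━
  ┃ MusicSequencer            ┃Life    
  ┠───────────────────────────┨────────
  ┃     ▼12345678901          ┃        
  ┃ Kick██·█·█·█····          ┃········
  ┃ Bass██·········█          ┃········
  ┃ Clap············          ┃···██···
  ┃  Tom█··█·█·███·█          ┃···███··
  ┃                           ┃·····█··
  ┃                           ┃·····███
  ┃                           ┃·····███
  ┃                           ┃·····█··
  ┃                           ┃···██···
  ┃                           ┃··██····
  ┃                           ┃███·····


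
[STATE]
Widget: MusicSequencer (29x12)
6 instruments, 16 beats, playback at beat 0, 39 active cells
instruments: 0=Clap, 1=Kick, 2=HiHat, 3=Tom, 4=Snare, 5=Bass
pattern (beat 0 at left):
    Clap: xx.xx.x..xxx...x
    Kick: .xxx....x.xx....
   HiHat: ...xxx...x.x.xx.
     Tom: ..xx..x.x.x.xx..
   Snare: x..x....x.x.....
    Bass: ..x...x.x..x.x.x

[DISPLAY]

      ▼123456789012345       
  Clap██·██·█··███···█       
  Kick·███····█·██····       
 HiHat···███···█·█·██·       
   Tom··██··█·█·█·██··       
 Snare█··█····█·█·····       
  Bass··█···█·█··█·█·█       
                             
                             
                             
                             
                             


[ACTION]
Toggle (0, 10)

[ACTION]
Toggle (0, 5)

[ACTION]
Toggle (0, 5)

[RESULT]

      ▼123456789012345       
  Clap██·██·█··█·█···█       
  Kick·███····█·██····       
 HiHat···███···█·█·██·       
   Tom··██··█·█·█·██··       
 Snare█··█····█·█·····       
  Bass··█···█·█··█·█·█       
                             
                             
                             
                             
                             


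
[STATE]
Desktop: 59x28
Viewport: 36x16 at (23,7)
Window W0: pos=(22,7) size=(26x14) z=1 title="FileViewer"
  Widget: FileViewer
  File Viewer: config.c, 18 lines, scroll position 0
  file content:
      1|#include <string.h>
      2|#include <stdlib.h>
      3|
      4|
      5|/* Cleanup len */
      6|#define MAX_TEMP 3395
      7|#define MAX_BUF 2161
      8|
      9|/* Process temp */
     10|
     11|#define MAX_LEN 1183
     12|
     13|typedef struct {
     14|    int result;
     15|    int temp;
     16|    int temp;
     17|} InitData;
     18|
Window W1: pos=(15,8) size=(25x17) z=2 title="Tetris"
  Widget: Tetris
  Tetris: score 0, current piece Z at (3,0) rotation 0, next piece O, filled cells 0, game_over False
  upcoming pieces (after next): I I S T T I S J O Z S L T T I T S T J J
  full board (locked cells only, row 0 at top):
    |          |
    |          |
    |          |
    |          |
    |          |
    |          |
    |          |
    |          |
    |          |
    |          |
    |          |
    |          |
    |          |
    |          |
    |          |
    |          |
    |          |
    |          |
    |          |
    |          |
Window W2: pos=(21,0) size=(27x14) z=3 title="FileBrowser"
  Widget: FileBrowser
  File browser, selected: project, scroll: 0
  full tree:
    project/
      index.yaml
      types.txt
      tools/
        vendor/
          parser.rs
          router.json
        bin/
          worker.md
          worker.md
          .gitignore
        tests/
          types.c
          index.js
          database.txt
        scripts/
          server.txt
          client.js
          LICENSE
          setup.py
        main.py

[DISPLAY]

                        ┃           
                        ┃           
                        ┃           
                        ┃           
                        ┃           
                        ┃           
━━━━━━━━━━━━━━━━━━━━━━━━┛           
   │            ┃      ░┃           
   │            ┃3395  ░┃           
   │            ┃161   ░┃           
   │Score:      ┃      ░┃           
   │0           ┃/     ░┃           
   │            ┃      ▼┃           
   │            ┃━━━━━━━┛           
   │            ┃                   
   │            ┃                   


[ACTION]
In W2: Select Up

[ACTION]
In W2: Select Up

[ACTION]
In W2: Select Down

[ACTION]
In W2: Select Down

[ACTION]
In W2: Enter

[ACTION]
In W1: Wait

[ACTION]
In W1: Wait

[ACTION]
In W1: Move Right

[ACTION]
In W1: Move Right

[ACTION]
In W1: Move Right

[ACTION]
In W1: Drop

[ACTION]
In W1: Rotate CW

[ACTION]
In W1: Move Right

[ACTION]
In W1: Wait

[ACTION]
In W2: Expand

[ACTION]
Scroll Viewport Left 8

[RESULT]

      ┃                         ┃   
┏━━━━━┃                         ┃   
┃ Tetr┃                         ┃   
┠─────┃                         ┃   
┃     ┃                         ┃   
┃     ┃                         ┃   
┃     ┗━━━━━━━━━━━━━━━━━━━━━━━━━┛   
┃          │            ┃      ░┃   
┃          │            ┃3395  ░┃   
┃          │            ┃161   ░┃   
┃          │Score:      ┃      ░┃   
┃          │0           ┃/     ░┃   
┃          │            ┃      ▼┃   
┃          │            ┃━━━━━━━┛   
┃          │            ┃           
┃          │            ┃           


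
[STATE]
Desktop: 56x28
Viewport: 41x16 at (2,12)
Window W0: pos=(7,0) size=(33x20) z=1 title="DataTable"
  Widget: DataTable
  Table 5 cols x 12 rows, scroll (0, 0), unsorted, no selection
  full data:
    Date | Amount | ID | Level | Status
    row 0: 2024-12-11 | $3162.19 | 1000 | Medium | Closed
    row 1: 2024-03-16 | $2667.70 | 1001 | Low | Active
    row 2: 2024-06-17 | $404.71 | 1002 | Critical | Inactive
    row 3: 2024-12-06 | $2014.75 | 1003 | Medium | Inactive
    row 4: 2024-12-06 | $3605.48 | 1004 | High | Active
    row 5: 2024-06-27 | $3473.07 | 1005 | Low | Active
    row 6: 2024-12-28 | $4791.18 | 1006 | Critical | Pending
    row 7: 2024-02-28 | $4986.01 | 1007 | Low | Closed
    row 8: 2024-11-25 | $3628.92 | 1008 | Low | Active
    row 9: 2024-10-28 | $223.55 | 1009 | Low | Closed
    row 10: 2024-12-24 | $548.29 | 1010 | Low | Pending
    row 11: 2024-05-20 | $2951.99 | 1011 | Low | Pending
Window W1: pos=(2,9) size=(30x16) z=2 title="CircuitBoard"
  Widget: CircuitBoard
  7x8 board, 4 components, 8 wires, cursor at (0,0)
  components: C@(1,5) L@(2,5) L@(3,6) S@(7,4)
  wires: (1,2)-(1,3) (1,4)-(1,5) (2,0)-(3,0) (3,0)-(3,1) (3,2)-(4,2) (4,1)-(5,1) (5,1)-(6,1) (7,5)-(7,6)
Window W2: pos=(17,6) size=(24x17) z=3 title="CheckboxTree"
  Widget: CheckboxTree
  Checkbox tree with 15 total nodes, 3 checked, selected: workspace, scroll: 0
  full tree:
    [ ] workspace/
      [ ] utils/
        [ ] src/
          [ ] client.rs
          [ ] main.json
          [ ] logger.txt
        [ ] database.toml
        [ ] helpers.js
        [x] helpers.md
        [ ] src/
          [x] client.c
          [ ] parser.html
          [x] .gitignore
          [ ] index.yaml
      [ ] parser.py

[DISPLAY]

┃   0 1 2 3 4 5┃       [ ] client.rs  ┃  
┃0  [.]        ┃       [ ] main.json  ┃  
┃              ┃       [ ] logger.txt ┃  
┃1           · ┃     [ ] database.toml┃  
┃              ┃     [ ] helpers.js   ┃  
┃2   ·         ┃     [x] helpers.md   ┃  
┃    │         ┃     [-] src/         ┃  
┃3   · ─ ·   · ┃       [x] client.c   ┃  
┃            │ ┃       [ ] parser.html┃  
┃4       ·   · ┃       [x] .gitignore ┃  
┃        │     ┗━━━━━━━━━━━━━━━━━━━━━━┛  
┃5       ·                   ┃           
┗━━━━━━━━━━━━━━━━━━━━━━━━━━━━┛           
                                         
                                         
                                         


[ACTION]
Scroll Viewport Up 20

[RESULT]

     ┏━━━━━━━━━━━━━━━━━━━━━━━━━━━━━━━┓   
     ┃ DataTable                     ┃   
     ┠───────────────────────────────┨   
     ┃Date      │Amount  │ID  │Level ┃   
     ┃──────────┼────────┼────┼──────┃   
     ┃2024-12-11│$3162.19│1000│Medium┃   
     ┃2024-03-1┏━━━━━━━━━━━━━━━━━━━━━━┓  
     ┃2024-06-1┃ CheckboxTree         ┃  
     ┃2024-12-0┠──────────────────────┨  
┏━━━━━━━━━━━━━━┃>[-] workspace/       ┃  
┃ CircuitBoard ┃   [-] utils/         ┃  
┠──────────────┃     [ ] src/         ┃  
┃   0 1 2 3 4 5┃       [ ] client.rs  ┃  
┃0  [.]        ┃       [ ] main.json  ┃  
┃              ┃       [ ] logger.txt ┃  
┃1           · ┃     [ ] database.toml┃  


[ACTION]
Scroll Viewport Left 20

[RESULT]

       ┏━━━━━━━━━━━━━━━━━━━━━━━━━━━━━━━┓ 
       ┃ DataTable                     ┃ 
       ┠───────────────────────────────┨ 
       ┃Date      │Amount  │ID  │Level ┃ 
       ┃──────────┼────────┼────┼──────┃ 
       ┃2024-12-11│$3162.19│1000│Medium┃ 
       ┃2024-03-1┏━━━━━━━━━━━━━━━━━━━━━━┓
       ┃2024-06-1┃ CheckboxTree         ┃
       ┃2024-12-0┠──────────────────────┨
  ┏━━━━━━━━━━━━━━┃>[-] workspace/       ┃
  ┃ CircuitBoard ┃   [-] utils/         ┃
  ┠──────────────┃     [ ] src/         ┃
  ┃   0 1 2 3 4 5┃       [ ] client.rs  ┃
  ┃0  [.]        ┃       [ ] main.json  ┃
  ┃              ┃       [ ] logger.txt ┃
  ┃1           · ┃     [ ] database.toml┃


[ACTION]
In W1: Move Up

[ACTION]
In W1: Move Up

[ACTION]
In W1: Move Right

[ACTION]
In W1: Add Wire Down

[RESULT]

       ┏━━━━━━━━━━━━━━━━━━━━━━━━━━━━━━━┓ 
       ┃ DataTable                     ┃ 
       ┠───────────────────────────────┨ 
       ┃Date      │Amount  │ID  │Level ┃ 
       ┃──────────┼────────┼────┼──────┃ 
       ┃2024-12-11│$3162.19│1000│Medium┃ 
       ┃2024-03-1┏━━━━━━━━━━━━━━━━━━━━━━┓
       ┃2024-06-1┃ CheckboxTree         ┃
       ┃2024-12-0┠──────────────────────┨
  ┏━━━━━━━━━━━━━━┃>[-] workspace/       ┃
  ┃ CircuitBoard ┃   [-] utils/         ┃
  ┠──────────────┃     [ ] src/         ┃
  ┃   0 1 2 3 4 5┃       [ ] client.rs  ┃
  ┃0      [.]    ┃       [ ] main.json  ┃
  ┃        │     ┃       [ ] logger.txt ┃
  ┃1       ·   · ┃     [ ] database.toml┃


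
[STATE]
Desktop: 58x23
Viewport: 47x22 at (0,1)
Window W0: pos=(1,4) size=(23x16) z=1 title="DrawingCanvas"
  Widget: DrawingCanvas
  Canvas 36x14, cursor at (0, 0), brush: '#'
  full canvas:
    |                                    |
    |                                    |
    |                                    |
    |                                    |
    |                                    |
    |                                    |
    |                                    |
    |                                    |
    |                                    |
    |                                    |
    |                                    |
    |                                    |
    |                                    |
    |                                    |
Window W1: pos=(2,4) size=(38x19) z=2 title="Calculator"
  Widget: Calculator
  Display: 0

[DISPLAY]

                                               
                                               
                                               
 ┏┏━━━━━━━━━━━━━━━━━━━━━━━━━━━━━━━━━━━━┓       
 ┃┃ Calculator                         ┃       
 ┠┠────────────────────────────────────┨       
 ┃┃                                   0┃       
 ┃┃┌───┬───┬───┬───┐                   ┃       
 ┃┃│ 7 │ 8 │ 9 │ ÷ │                   ┃       
 ┃┃├───┼───┼───┼───┤                   ┃       
 ┃┃│ 4 │ 5 │ 6 │ × │                   ┃       
 ┃┃├───┼───┼───┼───┤                   ┃       
 ┃┃│ 1 │ 2 │ 3 │ - │                   ┃       
 ┃┃├───┼───┼───┼───┤                   ┃       
 ┃┃│ 0 │ . │ = │ + │                   ┃       
 ┃┃├───┼───┼───┼───┤                   ┃       
 ┃┃│ C │ MC│ MR│ M+│                   ┃       
 ┃┃└───┴───┴───┴───┘                   ┃       
 ┗┃                                    ┃       
  ┃                                    ┃       
  ┃                                    ┃       
  ┗━━━━━━━━━━━━━━━━━━━━━━━━━━━━━━━━━━━━┛       


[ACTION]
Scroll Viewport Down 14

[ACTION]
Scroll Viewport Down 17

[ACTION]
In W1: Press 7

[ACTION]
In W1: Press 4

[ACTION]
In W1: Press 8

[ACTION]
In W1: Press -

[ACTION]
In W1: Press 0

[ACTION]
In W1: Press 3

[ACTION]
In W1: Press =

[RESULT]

                                               
                                               
                                               
 ┏┏━━━━━━━━━━━━━━━━━━━━━━━━━━━━━━━━━━━━┓       
 ┃┃ Calculator                         ┃       
 ┠┠────────────────────────────────────┨       
 ┃┃                                 745┃       
 ┃┃┌───┬───┬───┬───┐                   ┃       
 ┃┃│ 7 │ 8 │ 9 │ ÷ │                   ┃       
 ┃┃├───┼───┼───┼───┤                   ┃       
 ┃┃│ 4 │ 5 │ 6 │ × │                   ┃       
 ┃┃├───┼───┼───┼───┤                   ┃       
 ┃┃│ 1 │ 2 │ 3 │ - │                   ┃       
 ┃┃├───┼───┼───┼───┤                   ┃       
 ┃┃│ 0 │ . │ = │ + │                   ┃       
 ┃┃├───┼───┼───┼───┤                   ┃       
 ┃┃│ C │ MC│ MR│ M+│                   ┃       
 ┃┃└───┴───┴───┴───┘                   ┃       
 ┗┃                                    ┃       
  ┃                                    ┃       
  ┃                                    ┃       
  ┗━━━━━━━━━━━━━━━━━━━━━━━━━━━━━━━━━━━━┛       


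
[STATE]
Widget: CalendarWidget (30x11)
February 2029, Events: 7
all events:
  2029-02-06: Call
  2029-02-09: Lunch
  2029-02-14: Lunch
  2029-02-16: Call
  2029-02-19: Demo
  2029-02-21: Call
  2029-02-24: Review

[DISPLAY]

        February 2029         
Mo Tu We Th Fr Sa Su          
          1  2  3  4          
 5  6*  7  8  9* 10 11        
12 13 14* 15 16* 17 18        
19* 20 21* 22 23 24* 25       
26 27 28                      
                              
                              
                              
                              


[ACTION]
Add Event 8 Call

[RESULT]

        February 2029         
Mo Tu We Th Fr Sa Su          
          1  2  3  4          
 5  6*  7  8*  9* 10 11       
12 13 14* 15 16* 17 18        
19* 20 21* 22 23 24* 25       
26 27 28                      
                              
                              
                              
                              


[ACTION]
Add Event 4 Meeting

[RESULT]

        February 2029         
Mo Tu We Th Fr Sa Su          
          1  2  3  4*         
 5  6*  7  8*  9* 10 11       
12 13 14* 15 16* 17 18        
19* 20 21* 22 23 24* 25       
26 27 28                      
                              
                              
                              
                              


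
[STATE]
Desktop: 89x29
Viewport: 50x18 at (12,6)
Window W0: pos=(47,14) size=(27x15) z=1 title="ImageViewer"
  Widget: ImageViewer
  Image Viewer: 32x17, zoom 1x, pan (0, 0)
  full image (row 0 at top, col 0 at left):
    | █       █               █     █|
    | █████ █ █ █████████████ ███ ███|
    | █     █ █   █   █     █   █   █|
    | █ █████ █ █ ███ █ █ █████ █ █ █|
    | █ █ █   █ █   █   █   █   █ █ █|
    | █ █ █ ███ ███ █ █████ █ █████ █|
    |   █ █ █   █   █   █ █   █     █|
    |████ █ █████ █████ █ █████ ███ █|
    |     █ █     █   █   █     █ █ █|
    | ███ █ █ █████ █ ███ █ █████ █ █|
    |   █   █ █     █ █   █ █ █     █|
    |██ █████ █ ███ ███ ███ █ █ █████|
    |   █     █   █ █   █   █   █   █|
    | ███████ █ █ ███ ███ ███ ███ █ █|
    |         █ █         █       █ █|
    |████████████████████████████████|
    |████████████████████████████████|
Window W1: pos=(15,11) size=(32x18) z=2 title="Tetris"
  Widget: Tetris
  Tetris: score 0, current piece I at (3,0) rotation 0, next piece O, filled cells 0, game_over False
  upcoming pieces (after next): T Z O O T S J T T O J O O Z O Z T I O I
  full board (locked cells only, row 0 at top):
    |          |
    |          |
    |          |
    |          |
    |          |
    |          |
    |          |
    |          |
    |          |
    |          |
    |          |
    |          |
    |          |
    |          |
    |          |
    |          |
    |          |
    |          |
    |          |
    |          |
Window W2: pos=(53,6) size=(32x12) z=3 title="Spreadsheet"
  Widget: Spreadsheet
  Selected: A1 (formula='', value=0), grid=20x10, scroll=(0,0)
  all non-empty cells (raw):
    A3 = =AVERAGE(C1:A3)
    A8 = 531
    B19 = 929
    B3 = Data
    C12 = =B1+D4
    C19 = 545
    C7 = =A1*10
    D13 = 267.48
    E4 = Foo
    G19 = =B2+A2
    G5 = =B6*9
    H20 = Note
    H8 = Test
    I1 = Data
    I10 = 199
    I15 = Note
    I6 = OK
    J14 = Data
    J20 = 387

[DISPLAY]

                                         ┏━━━━━━━━
                                         ┃ Spreads
                                         ┠────────
                                         ┃A1:     
                                         ┃       A
   ┏━━━━━━━━━━━━━━━━━━━━━━━━━━━━━━┓      ┃--------
   ┃ Tetris                       ┃      ┃  1     
   ┠──────────────────────────────┨      ┃  2     
   ┃          │Next:              ┃┏━━━━━┃  3 #CIR
   ┃          │▓▓                 ┃┃ Imag┃  4     
   ┃          │▓▓                 ┃┠─────┃  5     
   ┃          │                   ┃┃ █   ┗━━━━━━━━
   ┃          │                   ┃┃ █████ █ █ ███
   ┃          │                   ┃┃ █     █ █   █
   ┃          │Score:             ┃┃ █ █████ █ █ █
   ┃          │0                  ┃┃ █ █ █   █ █  
   ┃          │                   ┃┃ █ █ █ ███ ███
   ┃          │                   ┃┃   █ █ █   █  


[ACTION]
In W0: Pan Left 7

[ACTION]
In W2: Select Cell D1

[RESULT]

                                         ┏━━━━━━━━
                                         ┃ Spreads
                                         ┠────────
                                         ┃D1:     
                                         ┃       A
   ┏━━━━━━━━━━━━━━━━━━━━━━━━━━━━━━┓      ┃--------
   ┃ Tetris                       ┃      ┃  1     
   ┠──────────────────────────────┨      ┃  2     
   ┃          │Next:              ┃┏━━━━━┃  3 #CIR
   ┃          │▓▓                 ┃┃ Imag┃  4     
   ┃          │▓▓                 ┃┠─────┃  5     
   ┃          │                   ┃┃ █   ┗━━━━━━━━
   ┃          │                   ┃┃ █████ █ █ ███
   ┃          │                   ┃┃ █     █ █   █
   ┃          │Score:             ┃┃ █ █████ █ █ █
   ┃          │0                  ┃┃ █ █ █   █ █  
   ┃          │                   ┃┃ █ █ █ ███ ███
   ┃          │                   ┃┃   █ █ █   █  


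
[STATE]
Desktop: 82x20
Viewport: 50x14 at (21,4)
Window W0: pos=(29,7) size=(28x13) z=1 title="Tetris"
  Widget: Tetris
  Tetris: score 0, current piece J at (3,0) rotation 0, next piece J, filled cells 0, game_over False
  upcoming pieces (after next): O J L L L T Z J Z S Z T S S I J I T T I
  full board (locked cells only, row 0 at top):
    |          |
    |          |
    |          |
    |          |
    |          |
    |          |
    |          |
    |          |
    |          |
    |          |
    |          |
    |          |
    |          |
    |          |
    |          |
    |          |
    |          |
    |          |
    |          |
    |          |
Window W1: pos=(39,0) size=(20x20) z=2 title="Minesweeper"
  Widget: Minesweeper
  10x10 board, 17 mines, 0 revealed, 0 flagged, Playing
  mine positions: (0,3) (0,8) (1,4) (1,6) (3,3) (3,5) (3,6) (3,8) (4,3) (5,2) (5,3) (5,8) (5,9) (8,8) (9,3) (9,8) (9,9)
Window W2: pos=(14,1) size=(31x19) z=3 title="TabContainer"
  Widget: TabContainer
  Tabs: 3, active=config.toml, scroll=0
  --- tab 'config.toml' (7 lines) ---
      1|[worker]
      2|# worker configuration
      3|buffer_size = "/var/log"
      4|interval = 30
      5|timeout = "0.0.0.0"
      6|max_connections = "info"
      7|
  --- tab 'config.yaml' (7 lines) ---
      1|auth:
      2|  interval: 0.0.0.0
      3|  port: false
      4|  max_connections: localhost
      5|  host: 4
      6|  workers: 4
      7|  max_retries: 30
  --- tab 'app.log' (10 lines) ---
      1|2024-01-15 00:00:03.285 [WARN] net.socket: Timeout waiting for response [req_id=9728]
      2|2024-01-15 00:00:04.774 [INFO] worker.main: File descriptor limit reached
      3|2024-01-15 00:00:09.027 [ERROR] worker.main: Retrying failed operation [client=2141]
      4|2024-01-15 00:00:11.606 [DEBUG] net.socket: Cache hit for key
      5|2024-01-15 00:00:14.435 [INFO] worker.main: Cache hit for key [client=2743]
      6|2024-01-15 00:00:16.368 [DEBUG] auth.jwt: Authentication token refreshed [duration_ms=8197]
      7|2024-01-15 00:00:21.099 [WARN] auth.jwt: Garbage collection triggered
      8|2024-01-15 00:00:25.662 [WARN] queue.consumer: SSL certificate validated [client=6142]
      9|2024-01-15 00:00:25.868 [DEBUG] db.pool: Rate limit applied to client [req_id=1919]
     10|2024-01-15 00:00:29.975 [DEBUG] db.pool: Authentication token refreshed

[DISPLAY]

g.toml]│ config.yaml │ ┃■■■■■        ┃            
───────────────────────┃■■■■■        ┃            
r]                     ┃■■■■■        ┃            
er configuration       ┃■■■■■        ┃            
_size = "/var/log"     ┃■■■■■        ┃            
al = 30                ┃■■■■■        ┃            
t = "0.0.0.0"          ┃■■■■■        ┃            
nnections = "info"     ┃■■■■■        ┃            
                       ┃■■■■■        ┃            
                       ┃             ┃            
                       ┃             ┃            
                       ┃             ┃            
                       ┃             ┃            
                       ┃             ┃            


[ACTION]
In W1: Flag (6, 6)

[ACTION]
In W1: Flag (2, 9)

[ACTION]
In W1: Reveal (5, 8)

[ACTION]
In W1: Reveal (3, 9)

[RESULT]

g.toml]│ config.yaml │ ┃■✹■■■        ┃            
───────────────────────┃■■■■⚑        ┃            
r]                     ┃✹✹■✹■        ┃            
er configuration       ┃■■■■■        ┃            
_size = "/var/log"     ┃■■■✹✹        ┃            
al = 30                ┃■⚑■■■        ┃            
t = "0.0.0.0"          ┃■■■■■        ┃            
nnections = "info"     ┃■■■✹■        ┃            
                       ┃■■■✹✹        ┃            
                       ┃             ┃            
                       ┃             ┃            
                       ┃             ┃            
                       ┃             ┃            
                       ┃             ┃            
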